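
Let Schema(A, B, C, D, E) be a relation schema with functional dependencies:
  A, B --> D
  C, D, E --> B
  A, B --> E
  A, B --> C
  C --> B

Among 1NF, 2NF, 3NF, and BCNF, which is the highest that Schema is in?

Candidate keys: {A, B}, {A, C}. Prime attributes: {A, B, C}.
For C, D, E --> B we have {C, D, E}⁺ = {B, C, D, E}; {C, D, E} is not a superkey, so BCNF fails.
But every attribute on its right side ({B}) is prime, and the same holds for every other non-superkey FD, so 3NF still holds.

3NF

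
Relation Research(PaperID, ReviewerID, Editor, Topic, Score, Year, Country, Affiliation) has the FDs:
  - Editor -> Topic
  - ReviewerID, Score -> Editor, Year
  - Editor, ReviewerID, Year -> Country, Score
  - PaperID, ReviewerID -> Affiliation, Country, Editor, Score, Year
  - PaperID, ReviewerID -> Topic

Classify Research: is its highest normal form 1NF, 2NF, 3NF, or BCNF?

Candidate key: {PaperID, ReviewerID}. Prime attributes: {PaperID, ReviewerID}.
Editor -> Topic breaks BCNF: {Editor}⁺ = {Editor, Topic}, so {Editor} is not a superkey.
Editor -> Topic determines the non-prime attribute {Topic} from a non-superkey — 3NF is violated.
No non-prime attribute depends on a proper subset of any candidate key, so 2NF holds.

2NF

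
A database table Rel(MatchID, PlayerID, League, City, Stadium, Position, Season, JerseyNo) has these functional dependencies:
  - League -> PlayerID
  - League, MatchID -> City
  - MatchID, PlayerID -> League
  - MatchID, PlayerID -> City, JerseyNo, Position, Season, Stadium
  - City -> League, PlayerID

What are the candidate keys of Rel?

Attributes never on any right-hand side: {MatchID} — every candidate key must contain it.
{City, MatchID} is a candidate key since {City, MatchID}⁺ = {City, JerseyNo, League, MatchID, PlayerID, Position, Season, Stadium} covers every attribute.
{League, MatchID} is a candidate key since {League, MatchID}⁺ = {City, JerseyNo, League, MatchID, PlayerID, Position, Season, Stadium} covers every attribute.
{MatchID, PlayerID} is a candidate key since {MatchID, PlayerID}⁺ = {City, JerseyNo, League, MatchID, PlayerID, Position, Season, Stadium} covers every attribute.
Any other superkey properly contains one of these, so there are no further candidate keys.

{City, MatchID}, {League, MatchID}, {MatchID, PlayerID}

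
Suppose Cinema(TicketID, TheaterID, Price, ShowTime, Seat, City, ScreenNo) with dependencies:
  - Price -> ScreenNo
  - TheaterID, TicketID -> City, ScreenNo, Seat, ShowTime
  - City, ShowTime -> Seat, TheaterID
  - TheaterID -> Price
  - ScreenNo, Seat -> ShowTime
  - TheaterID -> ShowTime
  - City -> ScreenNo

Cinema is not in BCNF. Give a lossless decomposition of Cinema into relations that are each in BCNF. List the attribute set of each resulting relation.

{City, Seat, TheaterID}; {City, ShowTime, TicketID}; {Price, ScreenNo}; {Price, ShowTime, TheaterID}

Candidate keys of the original relation: {City, Seat, TicketID}, {City, ShowTime, TicketID}, {TheaterID, TicketID}.
{City, Price, ScreenNo, Seat, ShowTime, TheaterID, TicketID}: {Price} determines {Price, ScreenNo} here but is not a superkey — split on Price -> ScreenNo, giving {Price, ScreenNo} and {City, Price, Seat, ShowTime, TheaterID, TicketID}.
{Price, ScreenNo} has no BCNF violation.
{City, Price, Seat, ShowTime, TheaterID, TicketID}: {City, ShowTime} determines {City, Price, Seat, ShowTime, TheaterID} here but is not a superkey — split on City, ShowTime -> Price, Seat, TheaterID, giving {City, Price, Seat, ShowTime, TheaterID} and {City, ShowTime, TicketID}.
{City, Price, Seat, ShowTime, TheaterID}: {TheaterID} determines {Price, ShowTime, TheaterID} here but is not a superkey — split on TheaterID -> Price, ShowTime, giving {Price, ShowTime, TheaterID} and {City, Seat, TheaterID}.
{Price, ShowTime, TheaterID} has no BCNF violation.
{City, Seat, TheaterID} has no BCNF violation.
{City, ShowTime, TicketID} has no BCNF violation.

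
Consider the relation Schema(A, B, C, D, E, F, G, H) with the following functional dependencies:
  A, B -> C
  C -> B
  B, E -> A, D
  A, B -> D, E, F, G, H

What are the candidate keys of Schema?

{A, B}, {A, C}, {B, E}, {C, E}

{A, B} is a candidate key since {A, B}⁺ = {A, B, C, D, E, F, G, H} covers every attribute.
{A, C} is a candidate key since {A, C}⁺ = {A, B, C, D, E, F, G, H} covers every attribute.
{B, E} is a candidate key since {B, E}⁺ = {A, B, C, D, E, F, G, H} covers every attribute.
{C, E} is a candidate key since {C, E}⁺ = {A, B, C, D, E, F, G, H} covers every attribute.
No proper subset of any of these is a key, and no other minimal superkey exists.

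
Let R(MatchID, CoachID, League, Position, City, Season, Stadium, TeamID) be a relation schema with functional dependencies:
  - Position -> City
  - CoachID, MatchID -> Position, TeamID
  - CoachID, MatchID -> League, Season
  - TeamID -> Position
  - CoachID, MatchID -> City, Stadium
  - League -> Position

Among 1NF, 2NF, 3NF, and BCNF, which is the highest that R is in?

Candidate key: {CoachID, MatchID}. Prime attributes: {CoachID, MatchID}.
For Position -> City we have {Position}⁺ = {City, Position}; {Position} is not a superkey, so BCNF fails.
Position -> City has non-prime {City} on the right and a non-superkey on the left, so 3NF fails.
No non-prime attribute depends on a proper subset of any candidate key, so 2NF holds.

2NF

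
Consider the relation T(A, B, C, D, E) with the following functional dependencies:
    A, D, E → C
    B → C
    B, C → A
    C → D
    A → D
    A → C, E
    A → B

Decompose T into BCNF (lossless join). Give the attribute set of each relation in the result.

{A, B, C, E}; {C, D}

Candidate keys of the original relation: {A}, {B}.
Within {A, B, C, D, E}: {C}⁺ ∩ {A, B, C, D, E} = {C, D}, not the whole set, so C → D violates BCNF; decompose into {C, D} and {A, B, C, E}.
{C, D}: every determinant is a superkey — BCNF.
{A, B, C, E}: every determinant is a superkey — BCNF.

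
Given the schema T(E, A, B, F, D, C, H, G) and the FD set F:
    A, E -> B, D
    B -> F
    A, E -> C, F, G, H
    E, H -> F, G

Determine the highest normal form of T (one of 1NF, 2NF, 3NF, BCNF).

Candidate key: {A, E}. Prime attributes: {A, E}.
B -> F: {B}⁺ = {B, F}, which is not all of the attributes, so the left side is not a superkey — BCNF is violated.
B -> F has non-prime {F} on the right and a non-superkey on the left, so 3NF fails.
Checking every proper subset of each key, none determines a non-prime attribute — 2NF is satisfied.

2NF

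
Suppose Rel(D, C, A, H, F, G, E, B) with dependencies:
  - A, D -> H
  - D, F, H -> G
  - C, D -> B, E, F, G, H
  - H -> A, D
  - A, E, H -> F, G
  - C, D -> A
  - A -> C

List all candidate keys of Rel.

{A, D}, {C, D}, {H}

{H}⁺ = {A, B, C, D, E, F, G, H}, which is every attribute, so {H} is a candidate key.
{A, D}⁺ = {A, B, C, D, E, F, G, H}, which is every attribute, so {A, D} is a candidate key.
{C, D}⁺ = {A, B, C, D, E, F, G, H}, which is every attribute, so {C, D} is a candidate key.
Any other superkey properly contains one of these, so there are no further candidate keys.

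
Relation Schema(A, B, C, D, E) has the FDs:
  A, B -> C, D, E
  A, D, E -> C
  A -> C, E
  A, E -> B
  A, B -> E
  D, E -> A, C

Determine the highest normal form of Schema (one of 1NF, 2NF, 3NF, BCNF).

BCNF

Candidate keys: {A}, {D, E}. Prime attributes: {A, D, E}.
Every FD has a superkey on the left, so the relation is in BCNF.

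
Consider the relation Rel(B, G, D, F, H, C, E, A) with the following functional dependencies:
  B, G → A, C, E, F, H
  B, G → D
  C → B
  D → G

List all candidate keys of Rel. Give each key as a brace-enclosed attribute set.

{B, D}, {B, G}, {C, D}, {C, G}

{B, D} is a candidate key since {B, D}⁺ = {A, B, C, D, E, F, G, H} covers every attribute.
{B, G} is a candidate key since {B, G}⁺ = {A, B, C, D, E, F, G, H} covers every attribute.
{C, D} is a candidate key since {C, D}⁺ = {A, B, C, D, E, F, G, H} covers every attribute.
{C, G} is a candidate key since {C, G}⁺ = {A, B, C, D, E, F, G, H} covers every attribute.
No proper subset of any of these is a key, and no other minimal superkey exists.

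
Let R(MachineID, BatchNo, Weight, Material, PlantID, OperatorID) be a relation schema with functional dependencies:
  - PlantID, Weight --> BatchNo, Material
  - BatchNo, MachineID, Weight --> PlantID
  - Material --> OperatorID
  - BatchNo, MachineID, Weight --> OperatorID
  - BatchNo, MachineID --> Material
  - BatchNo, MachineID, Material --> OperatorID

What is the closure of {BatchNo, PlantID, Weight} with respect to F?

{BatchNo, Material, OperatorID, PlantID, Weight}

Start with {BatchNo, PlantID, Weight}.
PlantID, Weight --> BatchNo, Material applies; add {Material} → now {BatchNo, Material, PlantID, Weight}.
Material --> OperatorID applies; add {OperatorID} → now {BatchNo, Material, OperatorID, PlantID, Weight}.
No further FD applies.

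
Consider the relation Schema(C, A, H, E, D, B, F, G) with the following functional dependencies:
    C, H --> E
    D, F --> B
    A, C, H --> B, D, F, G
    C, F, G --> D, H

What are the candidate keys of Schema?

{A, C, F, G}, {A, C, H}

No FD produces {A, C}, so they must be in every candidate key.
Closure of {A, C, H} is {A, B, C, D, E, F, G, H}, the whole schema; {A, C, H} is a candidate key.
Closure of {A, C, F, G} is {A, B, C, D, E, F, G, H}, the whole schema; {A, C, F, G} is a candidate key.
No proper subset of any of these is a key, and no other minimal superkey exists.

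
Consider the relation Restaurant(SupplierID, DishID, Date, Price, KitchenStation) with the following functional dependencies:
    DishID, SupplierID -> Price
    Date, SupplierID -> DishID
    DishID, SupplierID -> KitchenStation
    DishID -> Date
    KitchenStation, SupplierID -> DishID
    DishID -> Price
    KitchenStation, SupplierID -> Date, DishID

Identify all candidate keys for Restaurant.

{Date, SupplierID}, {DishID, SupplierID}, {KitchenStation, SupplierID}

{SupplierID} never appears on the right of any FD, so every key must include it.
Closure of {Date, SupplierID} is {Date, DishID, KitchenStation, Price, SupplierID}, the whole schema; {Date, SupplierID} is a candidate key.
Closure of {DishID, SupplierID} is {Date, DishID, KitchenStation, Price, SupplierID}, the whole schema; {DishID, SupplierID} is a candidate key.
Closure of {KitchenStation, SupplierID} is {Date, DishID, KitchenStation, Price, SupplierID}, the whole schema; {KitchenStation, SupplierID} is a candidate key.
Any other superkey properly contains one of these, so there are no further candidate keys.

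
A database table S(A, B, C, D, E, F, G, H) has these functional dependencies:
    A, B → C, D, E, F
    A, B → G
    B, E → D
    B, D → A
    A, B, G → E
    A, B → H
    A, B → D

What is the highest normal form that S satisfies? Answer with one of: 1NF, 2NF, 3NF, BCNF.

BCNF

Candidate keys: {A, B}, {B, D}, {B, E}. Prime attributes: {A, B, D, E}.
The left-hand side of every FD is a superkey, so BCNF is satisfied.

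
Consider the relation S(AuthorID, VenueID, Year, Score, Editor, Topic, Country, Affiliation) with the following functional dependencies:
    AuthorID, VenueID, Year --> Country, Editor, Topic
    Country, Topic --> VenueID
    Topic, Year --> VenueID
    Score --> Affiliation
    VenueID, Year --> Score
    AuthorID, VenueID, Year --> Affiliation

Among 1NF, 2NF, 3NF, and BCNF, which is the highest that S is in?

1NF

Candidate keys: {AuthorID, Topic, Year}, {AuthorID, VenueID, Year}. Prime attributes: {AuthorID, Topic, VenueID, Year}.
Country, Topic --> VenueID breaks BCNF: {Country, Topic}⁺ = {Country, Topic, VenueID}, so {Country, Topic} is not a superkey.
Score --> Affiliation has non-prime {Affiliation} on the right and a non-superkey on the left, so 3NF fails.
Since {Topic, Year} ⊂ {AuthorID, Topic, Year} and {Topic, Year}⁺ ⊇ {Affiliation, Score} with {Affiliation, Score} non-prime, there is a partial dependency; 2NF fails.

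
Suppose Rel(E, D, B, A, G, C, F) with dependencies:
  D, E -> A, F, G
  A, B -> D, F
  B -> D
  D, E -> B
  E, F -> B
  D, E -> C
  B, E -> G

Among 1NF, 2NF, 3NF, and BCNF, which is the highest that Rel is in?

Candidate keys: {B, E}, {D, E}, {E, F}. Prime attributes: {B, D, E, F}.
For A, B -> D, F we have {A, B}⁺ = {A, B, D, F}; {A, B} is not a superkey, so BCNF fails.
But every attribute on its right side ({D, F}) is prime, and the same holds for every other non-superkey FD, so 3NF still holds.

3NF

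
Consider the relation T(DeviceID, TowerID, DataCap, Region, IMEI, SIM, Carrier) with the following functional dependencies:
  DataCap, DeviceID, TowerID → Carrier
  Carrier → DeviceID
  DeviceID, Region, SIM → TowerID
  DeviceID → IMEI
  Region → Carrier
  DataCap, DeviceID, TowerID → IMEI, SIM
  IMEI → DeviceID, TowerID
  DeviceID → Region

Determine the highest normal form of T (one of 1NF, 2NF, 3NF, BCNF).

Candidate keys: {Carrier, DataCap}, {DataCap, DeviceID}, {DataCap, IMEI}, {DataCap, Region}. Prime attributes: {Carrier, DataCap, DeviceID, IMEI, Region}.
For Carrier → DeviceID we have {Carrier}⁺ = {Carrier, DeviceID, IMEI, Region, TowerID}; {Carrier} is not a superkey, so BCNF fails.
DeviceID, Region, SIM → TowerID determines the non-prime attribute {TowerID} from a non-superkey — 3NF is violated.
The proper key subset {Carrier} of {Carrier, DataCap} determines non-prime {TowerID}, so the relation is not even in 2NF.

1NF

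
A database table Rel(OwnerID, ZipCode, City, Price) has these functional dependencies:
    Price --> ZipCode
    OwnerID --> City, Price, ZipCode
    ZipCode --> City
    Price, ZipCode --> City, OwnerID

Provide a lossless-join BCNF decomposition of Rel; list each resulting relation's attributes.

{City, ZipCode}; {OwnerID, Price, ZipCode}

Candidate keys of the original relation: {OwnerID}, {Price}.
{City, OwnerID, Price, ZipCode}: {ZipCode} determines {City, ZipCode} here but is not a superkey — split on ZipCode --> City, giving {City, ZipCode} and {OwnerID, Price, ZipCode}.
{City, ZipCode} has no BCNF violation.
{OwnerID, Price, ZipCode} has no BCNF violation.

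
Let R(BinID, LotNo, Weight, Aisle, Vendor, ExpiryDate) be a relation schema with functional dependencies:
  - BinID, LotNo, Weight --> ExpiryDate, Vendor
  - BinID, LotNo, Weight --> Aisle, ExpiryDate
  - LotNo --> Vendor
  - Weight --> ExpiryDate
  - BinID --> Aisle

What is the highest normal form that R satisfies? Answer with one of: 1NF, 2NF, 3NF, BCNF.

1NF

Candidate key: {BinID, LotNo, Weight}. Prime attributes: {BinID, LotNo, Weight}.
LotNo --> Vendor breaks BCNF: {LotNo}⁺ = {LotNo, Vendor}, so {LotNo} is not a superkey.
LotNo --> Vendor has non-prime {Vendor} on the right and a non-superkey on the left, so 3NF fails.
Since {BinID} ⊂ {BinID, LotNo, Weight} and {BinID}⁺ ⊇ {Aisle} with {Aisle} non-prime, there is a partial dependency; 2NF fails.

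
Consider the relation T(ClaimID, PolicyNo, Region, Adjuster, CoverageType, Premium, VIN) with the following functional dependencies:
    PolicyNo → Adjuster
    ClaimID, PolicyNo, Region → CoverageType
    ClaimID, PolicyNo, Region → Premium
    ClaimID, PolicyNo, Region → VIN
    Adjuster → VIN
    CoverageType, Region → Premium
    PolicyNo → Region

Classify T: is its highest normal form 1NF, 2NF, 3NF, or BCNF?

1NF

Candidate key: {ClaimID, PolicyNo}. Prime attributes: {ClaimID, PolicyNo}.
PolicyNo → Adjuster breaks BCNF: {PolicyNo}⁺ = {Adjuster, PolicyNo, Region, VIN}, so {PolicyNo} is not a superkey.
Because {Adjuster} is non-prime and the left side of PolicyNo → Adjuster is not a superkey, the relation is not in 3NF.
Since {PolicyNo} ⊂ {ClaimID, PolicyNo} and {PolicyNo}⁺ ⊇ {Adjuster, Region, VIN} with {Adjuster, Region, VIN} non-prime, there is a partial dependency; 2NF fails.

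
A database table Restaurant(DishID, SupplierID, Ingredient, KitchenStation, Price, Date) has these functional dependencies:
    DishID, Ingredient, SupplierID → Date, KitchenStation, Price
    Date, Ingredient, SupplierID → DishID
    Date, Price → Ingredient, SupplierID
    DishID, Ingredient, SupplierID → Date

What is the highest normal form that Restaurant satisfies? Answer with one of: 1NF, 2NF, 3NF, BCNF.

BCNF

Candidate keys: {Date, Ingredient, SupplierID}, {Date, Price}, {DishID, Ingredient, SupplierID}. Prime attributes: {Date, DishID, Ingredient, Price, SupplierID}.
Every FD has a superkey on the left, so the relation is in BCNF.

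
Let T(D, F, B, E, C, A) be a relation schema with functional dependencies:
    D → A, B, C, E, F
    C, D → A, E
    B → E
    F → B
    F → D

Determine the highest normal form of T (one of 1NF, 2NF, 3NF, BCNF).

Candidate keys: {D}, {F}. Prime attributes: {D, F}.
B → E breaks BCNF: {B}⁺ = {B, E}, so {B} is not a superkey.
B → E has non-prime {E} on the right and a non-superkey on the left, so 3NF fails.
With only single-attribute keys there can be no partial dependency, so 2NF holds.

2NF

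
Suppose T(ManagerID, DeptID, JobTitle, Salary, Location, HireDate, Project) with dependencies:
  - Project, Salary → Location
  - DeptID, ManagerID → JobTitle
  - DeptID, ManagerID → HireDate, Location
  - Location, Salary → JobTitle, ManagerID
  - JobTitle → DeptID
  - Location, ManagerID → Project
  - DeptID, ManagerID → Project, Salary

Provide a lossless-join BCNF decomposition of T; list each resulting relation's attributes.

Candidate keys of the original relation: {DeptID, ManagerID}, {JobTitle, ManagerID}, {Location, Salary}, {Project, Salary}.
{DeptID, HireDate, JobTitle, Location, ManagerID, Project, Salary}: {JobTitle} determines {DeptID, JobTitle} here but is not a superkey — split on JobTitle → DeptID, giving {DeptID, JobTitle} and {HireDate, JobTitle, Location, ManagerID, Project, Salary}.
{DeptID, JobTitle}: every determinant is a superkey — BCNF.
{HireDate, JobTitle, Location, ManagerID, Project, Salary}: {Location, ManagerID} determines {Location, ManagerID, Project} here but is not a superkey — split on Location, ManagerID → Project, giving {Location, ManagerID, Project} and {HireDate, JobTitle, Location, ManagerID, Salary}.
{Location, ManagerID, Project}: every determinant is a superkey — BCNF.
{HireDate, JobTitle, Location, ManagerID, Salary}: every determinant is a superkey — BCNF.

{DeptID, JobTitle}; {HireDate, JobTitle, Location, ManagerID, Salary}; {Location, ManagerID, Project}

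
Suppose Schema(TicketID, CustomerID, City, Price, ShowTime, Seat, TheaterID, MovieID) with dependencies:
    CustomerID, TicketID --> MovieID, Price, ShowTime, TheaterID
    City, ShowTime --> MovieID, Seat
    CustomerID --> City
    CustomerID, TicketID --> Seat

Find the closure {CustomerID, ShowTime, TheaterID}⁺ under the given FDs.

Start with {CustomerID, ShowTime, TheaterID}.
CustomerID --> City applies; add {City} → now {City, CustomerID, ShowTime, TheaterID}.
City, ShowTime --> MovieID, Seat applies; add {MovieID, Seat} → now {City, CustomerID, MovieID, Seat, ShowTime, TheaterID}.
No further FD applies.

{City, CustomerID, MovieID, Seat, ShowTime, TheaterID}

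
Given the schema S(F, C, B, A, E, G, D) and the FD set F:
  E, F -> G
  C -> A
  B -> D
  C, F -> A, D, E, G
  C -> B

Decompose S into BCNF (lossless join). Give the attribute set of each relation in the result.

Candidate key of the original relation: {C, F}.
{A, B, C, D, E, F, G}: {E, F} determines {E, F, G} here but is not a superkey — split on E, F -> G, giving {E, F, G} and {A, B, C, D, E, F}.
{E, F, G} is in BCNF.
{A, B, C, D, E, F}: {C} determines {A, B, C, D} here but is not a superkey — split on C -> A, B, D, giving {A, B, C, D} and {C, E, F}.
{A, B, C, D}: {B} determines {B, D} here but is not a superkey — split on B -> D, giving {B, D} and {A, B, C}.
{B, D} is in BCNF.
{A, B, C} is in BCNF.
{C, E, F} is in BCNF.

{A, B, C}; {B, D}; {C, E, F}; {E, F, G}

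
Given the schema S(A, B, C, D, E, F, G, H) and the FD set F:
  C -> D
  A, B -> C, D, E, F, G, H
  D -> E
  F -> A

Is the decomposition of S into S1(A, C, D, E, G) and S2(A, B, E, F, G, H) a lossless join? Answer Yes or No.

S1 ∩ S2 = {A, E, G}; its closure under F is {A, E, G}.
S1 ⊄ {A, E, G} and S2 ⊄ {A, E, G}, so the split is lossy.

No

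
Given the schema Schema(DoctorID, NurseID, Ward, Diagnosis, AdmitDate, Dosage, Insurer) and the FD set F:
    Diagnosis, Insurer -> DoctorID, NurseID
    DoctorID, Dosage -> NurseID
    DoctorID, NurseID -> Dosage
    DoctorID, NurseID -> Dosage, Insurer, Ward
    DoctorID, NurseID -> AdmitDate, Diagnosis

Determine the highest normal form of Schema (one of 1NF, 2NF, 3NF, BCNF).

BCNF

Candidate keys: {Diagnosis, Insurer}, {DoctorID, Dosage}, {DoctorID, NurseID}. Prime attributes: {Diagnosis, DoctorID, Dosage, Insurer, NurseID}.
Each dependency's left side is a superkey — BCNF holds.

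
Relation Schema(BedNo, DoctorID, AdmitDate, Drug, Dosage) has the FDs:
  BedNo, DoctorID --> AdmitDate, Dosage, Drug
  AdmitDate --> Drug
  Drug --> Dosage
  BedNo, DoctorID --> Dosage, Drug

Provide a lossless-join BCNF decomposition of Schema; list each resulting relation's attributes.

{AdmitDate, BedNo, DoctorID}; {AdmitDate, Drug}; {Dosage, Drug}

Candidate key of the original relation: {BedNo, DoctorID}.
Within {AdmitDate, BedNo, DoctorID, Dosage, Drug}: {AdmitDate}⁺ ∩ {AdmitDate, BedNo, DoctorID, Dosage, Drug} = {AdmitDate, Dosage, Drug}, not the whole set, so AdmitDate --> Dosage, Drug violates BCNF; decompose into {AdmitDate, Dosage, Drug} and {AdmitDate, BedNo, DoctorID}.
Within {AdmitDate, Dosage, Drug}: {Drug}⁺ ∩ {AdmitDate, Dosage, Drug} = {Dosage, Drug}, not the whole set, so Drug --> Dosage violates BCNF; decompose into {Dosage, Drug} and {AdmitDate, Drug}.
{Dosage, Drug}: every determinant is a superkey — BCNF.
{AdmitDate, Drug}: every determinant is a superkey — BCNF.
{AdmitDate, BedNo, DoctorID}: every determinant is a superkey — BCNF.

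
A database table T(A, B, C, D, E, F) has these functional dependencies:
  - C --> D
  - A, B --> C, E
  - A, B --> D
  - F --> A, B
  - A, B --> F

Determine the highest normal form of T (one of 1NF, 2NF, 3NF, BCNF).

2NF

Candidate keys: {A, B}, {F}. Prime attributes: {A, B, F}.
C --> D breaks BCNF: {C}⁺ = {C, D}, so {C} is not a superkey.
C --> D determines the non-prime attribute {D} from a non-superkey — 3NF is violated.
Checking every proper subset of each key, none determines a non-prime attribute — 2NF is satisfied.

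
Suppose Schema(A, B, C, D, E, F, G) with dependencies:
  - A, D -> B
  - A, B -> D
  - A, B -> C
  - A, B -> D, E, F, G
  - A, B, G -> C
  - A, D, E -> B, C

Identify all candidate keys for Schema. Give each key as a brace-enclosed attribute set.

{A, B}, {A, D}

No FD produces {A}, so it must be in every candidate key.
{A, B}⁺ = {A, B, C, D, E, F, G}, which is every attribute, so {A, B} is a candidate key.
{A, D}⁺ = {A, B, C, D, E, F, G}, which is every attribute, so {A, D} is a candidate key.
Any other superkey properly contains one of these, so there are no further candidate keys.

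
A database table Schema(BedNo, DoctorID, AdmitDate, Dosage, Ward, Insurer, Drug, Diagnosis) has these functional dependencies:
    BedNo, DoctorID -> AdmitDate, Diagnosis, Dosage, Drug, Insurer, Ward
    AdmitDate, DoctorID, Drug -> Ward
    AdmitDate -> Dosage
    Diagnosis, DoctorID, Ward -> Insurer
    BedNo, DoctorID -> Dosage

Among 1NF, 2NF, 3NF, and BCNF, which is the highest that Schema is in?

2NF

Candidate key: {BedNo, DoctorID}. Prime attributes: {BedNo, DoctorID}.
AdmitDate, DoctorID, Drug -> Ward: {AdmitDate, DoctorID, Drug}⁺ = {AdmitDate, DoctorID, Dosage, Drug, Ward}, which is not all of the attributes, so the left side is not a superkey — BCNF is violated.
Because {Ward} is non-prime and the left side of AdmitDate, DoctorID, Drug -> Ward is not a superkey, the relation is not in 3NF.
No non-prime attribute depends on a proper subset of any candidate key, so 2NF holds.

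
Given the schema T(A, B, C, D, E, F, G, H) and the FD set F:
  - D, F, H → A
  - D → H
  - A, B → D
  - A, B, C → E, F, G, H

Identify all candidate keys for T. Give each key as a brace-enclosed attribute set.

{B, C} never appear on the right of any FD, so every key must include all of them.
{A, B, C} is a candidate key since {A, B, C}⁺ = {A, B, C, D, E, F, G, H} covers every attribute.
{B, C, D, F} is a candidate key since {B, C, D, F}⁺ = {A, B, C, D, E, F, G, H} covers every attribute.
These are minimal and exhaustive — every other superkey contains one of them.

{A, B, C}, {B, C, D, F}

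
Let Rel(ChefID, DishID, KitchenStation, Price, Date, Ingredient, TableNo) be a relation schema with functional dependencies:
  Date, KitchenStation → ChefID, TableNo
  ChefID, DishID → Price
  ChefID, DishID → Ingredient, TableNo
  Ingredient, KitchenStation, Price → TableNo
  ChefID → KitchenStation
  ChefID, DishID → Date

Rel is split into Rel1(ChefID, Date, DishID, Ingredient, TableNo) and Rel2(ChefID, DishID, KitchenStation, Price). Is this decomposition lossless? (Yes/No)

Yes

The shared attributes are {ChefID, DishID} and {ChefID, DishID}⁺ = {ChefID, Date, DishID, Ingredient, KitchenStation, Price, TableNo}.
Rel1 is contained in that closure, so Rel1 ∩ Rel2 → Rel1 holds and the join is lossless.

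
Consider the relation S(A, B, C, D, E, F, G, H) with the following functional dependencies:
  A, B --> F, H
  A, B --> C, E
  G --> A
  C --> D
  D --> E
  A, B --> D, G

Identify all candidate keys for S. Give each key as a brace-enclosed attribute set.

No FD produces {B}, so it must be in every candidate key.
{A, B}⁺ = {A, B, C, D, E, F, G, H} — all of the relation — so {A, B} is a candidate key.
{B, G}⁺ = {A, B, C, D, E, F, G, H} — all of the relation — so {B, G} is a candidate key.
Any other superkey properly contains one of these, so there are no further candidate keys.

{A, B}, {B, G}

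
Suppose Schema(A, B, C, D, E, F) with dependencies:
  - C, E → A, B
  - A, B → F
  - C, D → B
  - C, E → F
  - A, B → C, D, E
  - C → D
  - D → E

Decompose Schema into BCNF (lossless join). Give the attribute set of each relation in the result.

{A, B, C, D, F}; {D, E}

Candidate keys of the original relation: {A, B}, {C}.
Within {A, B, C, D, E, F}: {D}⁺ ∩ {A, B, C, D, E, F} = {D, E}, not the whole set, so D → E violates BCNF; decompose into {D, E} and {A, B, C, D, F}.
{D, E}: every determinant is a superkey — BCNF.
{A, B, C, D, F}: every determinant is a superkey — BCNF.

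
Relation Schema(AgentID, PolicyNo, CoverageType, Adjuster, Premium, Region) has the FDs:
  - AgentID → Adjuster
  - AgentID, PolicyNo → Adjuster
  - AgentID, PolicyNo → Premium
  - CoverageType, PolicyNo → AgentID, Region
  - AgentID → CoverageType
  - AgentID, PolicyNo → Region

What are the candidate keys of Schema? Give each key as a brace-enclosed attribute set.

{AgentID, PolicyNo}, {CoverageType, PolicyNo}

{PolicyNo} never appears on the right of any FD, so every key must include it.
{AgentID, PolicyNo}⁺ = {Adjuster, AgentID, CoverageType, PolicyNo, Premium, Region} — all of the relation — so {AgentID, PolicyNo} is a candidate key.
{CoverageType, PolicyNo}⁺ = {Adjuster, AgentID, CoverageType, PolicyNo, Premium, Region} — all of the relation — so {CoverageType, PolicyNo} is a candidate key.
No proper subset of any of these is a key, and no other minimal superkey exists.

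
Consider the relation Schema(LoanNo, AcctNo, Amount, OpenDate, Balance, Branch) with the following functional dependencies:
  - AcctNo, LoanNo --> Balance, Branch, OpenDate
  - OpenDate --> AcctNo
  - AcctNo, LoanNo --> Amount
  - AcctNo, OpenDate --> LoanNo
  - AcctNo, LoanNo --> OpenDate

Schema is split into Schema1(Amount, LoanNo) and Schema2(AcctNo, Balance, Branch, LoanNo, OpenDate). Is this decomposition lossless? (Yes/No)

Schema1 ∩ Schema2 = {LoanNo}; its closure under F is {LoanNo}.
Schema1 ⊄ {LoanNo} and Schema2 ⊄ {LoanNo}, so the split is lossy.

No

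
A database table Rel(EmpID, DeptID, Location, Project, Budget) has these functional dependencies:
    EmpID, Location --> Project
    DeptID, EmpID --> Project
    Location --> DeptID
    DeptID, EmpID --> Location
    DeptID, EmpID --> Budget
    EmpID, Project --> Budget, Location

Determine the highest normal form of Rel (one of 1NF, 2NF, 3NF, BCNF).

Candidate keys: {DeptID, EmpID}, {EmpID, Location}, {EmpID, Project}. Prime attributes: {DeptID, EmpID, Location, Project}.
Location --> DeptID: {Location}⁺ = {DeptID, Location}, which is not all of the attributes, so the left side is not a superkey — BCNF is violated.
But every attribute on its right side ({DeptID}) is prime, and the same holds for every other non-superkey FD, so 3NF still holds.

3NF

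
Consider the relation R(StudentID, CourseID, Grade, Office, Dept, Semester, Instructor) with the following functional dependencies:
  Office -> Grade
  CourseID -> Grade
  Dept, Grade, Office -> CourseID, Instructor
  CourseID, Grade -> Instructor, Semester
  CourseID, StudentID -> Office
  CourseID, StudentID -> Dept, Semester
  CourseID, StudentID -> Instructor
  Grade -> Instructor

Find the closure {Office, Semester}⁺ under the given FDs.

Start with {Office, Semester}.
Office -> Grade applies; add {Grade} → now {Grade, Office, Semester}.
Grade -> Instructor applies; add {Instructor} → now {Grade, Instructor, Office, Semester}.
No further FD applies.

{Grade, Instructor, Office, Semester}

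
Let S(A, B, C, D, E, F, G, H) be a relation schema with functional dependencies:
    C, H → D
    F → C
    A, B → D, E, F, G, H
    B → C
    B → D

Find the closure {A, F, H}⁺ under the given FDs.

Start with {A, F, H}.
F → C applies; add {C} → now {A, C, F, H}.
C, H → D applies; add {D} → now {A, C, D, F, H}.
No further FD applies.

{A, C, D, F, H}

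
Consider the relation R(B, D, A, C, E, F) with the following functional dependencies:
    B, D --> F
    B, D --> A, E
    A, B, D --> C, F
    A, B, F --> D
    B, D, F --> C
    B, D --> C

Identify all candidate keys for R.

{B} never appears on the right of any FD, so every key must include it.
{B, D} is a candidate key since {B, D}⁺ = {A, B, C, D, E, F} covers every attribute.
{A, B, F} is a candidate key since {A, B, F}⁺ = {A, B, C, D, E, F} covers every attribute.
Any other superkey properly contains one of these, so there are no further candidate keys.

{A, B, F}, {B, D}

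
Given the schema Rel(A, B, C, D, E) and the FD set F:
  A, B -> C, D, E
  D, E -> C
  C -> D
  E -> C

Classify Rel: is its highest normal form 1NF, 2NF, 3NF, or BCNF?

Candidate key: {A, B}. Prime attributes: {A, B}.
D, E -> C: {D, E}⁺ = {C, D, E}, which is not all of the attributes, so the left side is not a superkey — BCNF is violated.
D, E -> C has non-prime {C} on the right and a non-superkey on the left, so 3NF fails.
No proper subset of a key has a non-prime attribute in its closure, so there is no partial dependency; 2NF holds.

2NF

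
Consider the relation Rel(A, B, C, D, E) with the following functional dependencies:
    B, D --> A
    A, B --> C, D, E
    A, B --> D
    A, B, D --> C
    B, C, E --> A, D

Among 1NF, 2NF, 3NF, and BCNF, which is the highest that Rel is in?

Candidate keys: {A, B}, {B, C, E}, {B, D}. Prime attributes: {A, B, C, D, E}.
The left-hand side of every FD is a superkey, so BCNF is satisfied.

BCNF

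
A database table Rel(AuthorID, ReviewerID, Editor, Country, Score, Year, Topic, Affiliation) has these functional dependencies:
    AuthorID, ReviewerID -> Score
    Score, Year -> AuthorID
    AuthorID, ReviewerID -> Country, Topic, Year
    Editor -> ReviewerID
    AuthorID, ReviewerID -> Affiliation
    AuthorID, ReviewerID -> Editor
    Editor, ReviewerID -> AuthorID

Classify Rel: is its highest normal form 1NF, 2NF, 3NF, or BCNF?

3NF

Candidate keys: {AuthorID, ReviewerID}, {Editor}, {ReviewerID, Score, Year}. Prime attributes: {AuthorID, Editor, ReviewerID, Score, Year}.
Score, Year -> AuthorID breaks BCNF: {Score, Year}⁺ = {AuthorID, Score, Year}, so {Score, Year} is not a superkey.
Its right-hand attributes {AuthorID} are all prime, as are those of every other non-superkey FD — the relation is in 3NF.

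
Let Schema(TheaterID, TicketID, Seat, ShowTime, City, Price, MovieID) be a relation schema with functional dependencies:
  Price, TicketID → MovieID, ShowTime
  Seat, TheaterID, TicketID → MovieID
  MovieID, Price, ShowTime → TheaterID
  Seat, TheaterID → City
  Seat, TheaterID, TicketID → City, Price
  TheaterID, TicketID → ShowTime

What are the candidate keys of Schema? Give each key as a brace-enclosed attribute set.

Attributes never on any right-hand side: {Seat, TicketID} — every candidate key must contain all of them.
{Price, Seat, TicketID} is a candidate key since {Price, Seat, TicketID}⁺ = {City, MovieID, Price, Seat, ShowTime, TheaterID, TicketID} covers every attribute.
{Seat, TheaterID, TicketID} is a candidate key since {Seat, TheaterID, TicketID}⁺ = {City, MovieID, Price, Seat, ShowTime, TheaterID, TicketID} covers every attribute.
Any other superkey properly contains one of these, so there are no further candidate keys.

{Price, Seat, TicketID}, {Seat, TheaterID, TicketID}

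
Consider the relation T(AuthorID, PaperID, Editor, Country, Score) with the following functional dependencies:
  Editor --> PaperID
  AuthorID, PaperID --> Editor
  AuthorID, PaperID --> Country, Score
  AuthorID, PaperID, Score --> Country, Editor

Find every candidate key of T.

No FD produces {AuthorID}, so it must be in every candidate key.
Closure of {AuthorID, Editor} is {AuthorID, Country, Editor, PaperID, Score}, the whole schema; {AuthorID, Editor} is a candidate key.
Closure of {AuthorID, PaperID} is {AuthorID, Country, Editor, PaperID, Score}, the whole schema; {AuthorID, PaperID} is a candidate key.
These are minimal and exhaustive — every other superkey contains one of them.

{AuthorID, Editor}, {AuthorID, PaperID}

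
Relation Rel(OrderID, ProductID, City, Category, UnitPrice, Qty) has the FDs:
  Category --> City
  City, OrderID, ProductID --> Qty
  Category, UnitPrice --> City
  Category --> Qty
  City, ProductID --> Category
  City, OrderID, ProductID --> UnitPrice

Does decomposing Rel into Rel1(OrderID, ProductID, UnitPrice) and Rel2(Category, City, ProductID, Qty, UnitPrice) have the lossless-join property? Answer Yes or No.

The shared attributes are {ProductID, UnitPrice} and {ProductID, UnitPrice}⁺ = {ProductID, UnitPrice}.
The closure covers neither Rel1 nor Rel2 entirely; the join is not lossless.

No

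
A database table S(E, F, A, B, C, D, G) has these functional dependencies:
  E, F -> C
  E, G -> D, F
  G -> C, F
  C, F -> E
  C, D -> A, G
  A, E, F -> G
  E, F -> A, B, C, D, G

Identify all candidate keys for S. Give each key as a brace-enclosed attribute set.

{C, D}, {C, F}, {E, F}, {G}

{G}⁺ = {A, B, C, D, E, F, G}, which is every attribute, so {G} is a candidate key.
{C, D}⁺ = {A, B, C, D, E, F, G}, which is every attribute, so {C, D} is a candidate key.
{C, F}⁺ = {A, B, C, D, E, F, G}, which is every attribute, so {C, F} is a candidate key.
{E, F}⁺ = {A, B, C, D, E, F, G}, which is every attribute, so {E, F} is a candidate key.
Any other superkey properly contains one of these, so there are no further candidate keys.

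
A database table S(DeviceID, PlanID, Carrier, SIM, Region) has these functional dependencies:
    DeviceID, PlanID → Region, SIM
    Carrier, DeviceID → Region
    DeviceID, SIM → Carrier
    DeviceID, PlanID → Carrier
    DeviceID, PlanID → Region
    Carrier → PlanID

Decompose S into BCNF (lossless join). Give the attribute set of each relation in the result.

{Carrier, DeviceID, Region, SIM}; {Carrier, PlanID}

Candidate keys of the original relation: {Carrier, DeviceID}, {DeviceID, PlanID}, {DeviceID, SIM}.
Within {Carrier, DeviceID, PlanID, Region, SIM}: {Carrier}⁺ ∩ {Carrier, DeviceID, PlanID, Region, SIM} = {Carrier, PlanID}, not the whole set, so Carrier → PlanID violates BCNF; decompose into {Carrier, PlanID} and {Carrier, DeviceID, Region, SIM}.
{Carrier, PlanID}: every determinant is a superkey — BCNF.
{Carrier, DeviceID, Region, SIM}: every determinant is a superkey — BCNF.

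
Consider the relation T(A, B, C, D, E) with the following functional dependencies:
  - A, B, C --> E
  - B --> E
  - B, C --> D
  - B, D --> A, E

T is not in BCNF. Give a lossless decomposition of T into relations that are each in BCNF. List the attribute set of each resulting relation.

{A, B, D}; {B, C, D}; {B, E}

Candidate key of the original relation: {B, C}.
In {A, B, C, D, E}, {B} is not a superkey ({B}⁺ restricted to this set is {B, E}), so split on B --> E into {B, E} and {A, B, C, D}.
{B, E} is in BCNF.
In {A, B, C, D}, {B, D} is not a superkey ({B, D}⁺ restricted to this set is {A, B, D}), so split on B, D --> A into {A, B, D} and {B, C, D}.
{A, B, D} is in BCNF.
{B, C, D} is in BCNF.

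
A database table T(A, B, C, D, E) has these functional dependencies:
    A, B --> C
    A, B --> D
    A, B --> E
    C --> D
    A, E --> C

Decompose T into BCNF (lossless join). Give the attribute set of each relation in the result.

Candidate key of the original relation: {A, B}.
In {A, B, C, D, E}, {C} is not a superkey ({C}⁺ restricted to this set is {C, D}), so split on C --> D into {C, D} and {A, B, C, E}.
{C, D}: every determinant is a superkey — BCNF.
In {A, B, C, E}, {A, E} is not a superkey ({A, E}⁺ restricted to this set is {A, C, E}), so split on A, E --> C into {A, C, E} and {A, B, E}.
{A, C, E}: every determinant is a superkey — BCNF.
{A, B, E}: every determinant is a superkey — BCNF.

{A, B, E}; {A, C, E}; {C, D}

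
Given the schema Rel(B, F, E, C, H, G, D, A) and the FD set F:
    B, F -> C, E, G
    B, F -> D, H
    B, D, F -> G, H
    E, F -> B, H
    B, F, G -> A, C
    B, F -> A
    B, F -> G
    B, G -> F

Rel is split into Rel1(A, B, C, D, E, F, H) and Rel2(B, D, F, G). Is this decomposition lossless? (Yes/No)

Yes

Rel1 ∩ Rel2 = {B, D, F}; its closure under F is {A, B, C, D, E, F, G, H}.
Rel1 is contained in that closure, so Rel1 ∩ Rel2 -> Rel1 holds and the join is lossless.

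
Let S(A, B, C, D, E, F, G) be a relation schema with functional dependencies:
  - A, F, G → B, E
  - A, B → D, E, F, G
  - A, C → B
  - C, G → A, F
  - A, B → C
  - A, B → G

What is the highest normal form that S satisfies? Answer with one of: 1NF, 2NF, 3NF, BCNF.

Candidate keys: {A, B}, {A, C}, {A, F, G}, {C, G}. Prime attributes: {A, B, C, F, G}.
Each dependency's left side is a superkey — BCNF holds.

BCNF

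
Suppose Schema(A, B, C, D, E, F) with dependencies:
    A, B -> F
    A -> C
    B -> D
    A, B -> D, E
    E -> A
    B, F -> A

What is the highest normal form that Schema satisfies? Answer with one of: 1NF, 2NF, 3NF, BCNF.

1NF

Candidate keys: {A, B}, {B, E}, {B, F}. Prime attributes: {A, B, E, F}.
A -> C breaks BCNF: {A}⁺ = {A, C}, so {A} is not a superkey.
Because {C} is non-prime and the left side of A -> C is not a superkey, the relation is not in 3NF.
{A} is a proper subset of the key {A, B}, and {A}⁺ contains the non-prime attribute {C} — a partial dependency, so 2NF is violated.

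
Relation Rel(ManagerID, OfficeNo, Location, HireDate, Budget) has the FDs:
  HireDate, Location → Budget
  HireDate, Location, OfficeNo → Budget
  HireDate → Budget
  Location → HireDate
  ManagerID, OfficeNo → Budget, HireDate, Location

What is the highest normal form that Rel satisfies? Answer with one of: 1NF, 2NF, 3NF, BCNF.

2NF

Candidate key: {ManagerID, OfficeNo}. Prime attributes: {ManagerID, OfficeNo}.
For HireDate, Location → Budget we have {HireDate, Location}⁺ = {Budget, HireDate, Location}; {HireDate, Location} is not a superkey, so BCNF fails.
HireDate, Location → Budget determines the non-prime attribute {Budget} from a non-superkey — 3NF is violated.
No proper subset of a key has a non-prime attribute in its closure, so there is no partial dependency; 2NF holds.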